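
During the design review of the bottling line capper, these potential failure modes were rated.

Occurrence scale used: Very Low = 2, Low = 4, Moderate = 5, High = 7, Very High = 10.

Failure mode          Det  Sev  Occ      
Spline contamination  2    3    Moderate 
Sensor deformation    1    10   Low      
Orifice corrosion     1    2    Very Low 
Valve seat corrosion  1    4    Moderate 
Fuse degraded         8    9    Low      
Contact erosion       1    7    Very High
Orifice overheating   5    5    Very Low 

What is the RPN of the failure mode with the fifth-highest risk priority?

30

RPN = Severity × Occurrence × Detection:
  Spline contamination: 3 × 5 × 2 = 30
  Sensor deformation: 10 × 4 × 1 = 40
  Orifice corrosion: 2 × 2 × 1 = 4
  Valve seat corrosion: 4 × 5 × 1 = 20
  Fuse degraded: 9 × 4 × 8 = 288
  Contact erosion: 7 × 10 × 1 = 70
  Orifice overheating: 5 × 2 × 5 = 50
Sorted descending: 288, 70, 50, 40, 30, 20, 4.
The fifth-highest RPN is 30 (Spline contamination).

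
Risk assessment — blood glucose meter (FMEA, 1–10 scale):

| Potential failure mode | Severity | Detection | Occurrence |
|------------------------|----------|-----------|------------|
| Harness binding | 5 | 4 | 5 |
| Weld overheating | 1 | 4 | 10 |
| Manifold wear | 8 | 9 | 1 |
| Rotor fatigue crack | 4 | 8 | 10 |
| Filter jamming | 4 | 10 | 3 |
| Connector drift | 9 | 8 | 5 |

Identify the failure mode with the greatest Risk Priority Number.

RPN = Severity × Occurrence × Detection:
  Harness binding: 5 × 5 × 4 = 100
  Weld overheating: 1 × 10 × 4 = 40
  Manifold wear: 8 × 1 × 9 = 72
  Rotor fatigue crack: 4 × 10 × 8 = 320
  Filter jamming: 4 × 3 × 10 = 120
  Connector drift: 9 × 5 × 8 = 360
Highest RPN is 360 → Connector drift.

Connector drift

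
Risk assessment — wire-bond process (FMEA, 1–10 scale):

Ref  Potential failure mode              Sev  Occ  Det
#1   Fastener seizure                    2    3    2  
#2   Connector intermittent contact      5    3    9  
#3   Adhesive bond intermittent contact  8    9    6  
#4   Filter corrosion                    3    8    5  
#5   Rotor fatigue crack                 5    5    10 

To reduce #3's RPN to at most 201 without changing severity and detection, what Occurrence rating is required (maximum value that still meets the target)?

4

#3: S=8, O=9, D=6 → current RPN = 432.
Fixed product = 48. Need 48 × O ≤ 201, so O ≤ 201/48 = 4.19.
Maximum integer Occurrence rating = 4 (gives RPN 192; O=5 would give 240 > 201).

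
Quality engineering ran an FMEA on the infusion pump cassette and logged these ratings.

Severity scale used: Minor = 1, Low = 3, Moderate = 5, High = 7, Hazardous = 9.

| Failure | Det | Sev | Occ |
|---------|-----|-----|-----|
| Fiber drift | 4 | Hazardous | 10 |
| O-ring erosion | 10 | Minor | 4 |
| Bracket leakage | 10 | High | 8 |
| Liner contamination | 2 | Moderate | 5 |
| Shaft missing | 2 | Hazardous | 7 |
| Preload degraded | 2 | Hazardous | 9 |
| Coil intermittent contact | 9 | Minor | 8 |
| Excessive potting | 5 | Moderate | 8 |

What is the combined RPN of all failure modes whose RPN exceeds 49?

RPN = Severity × Occurrence × Detection:
  Fiber drift: 9 × 10 × 4 = 360
  O-ring erosion: 1 × 4 × 10 = 40
  Bracket leakage: 7 × 8 × 10 = 560
  Liner contamination: 5 × 5 × 2 = 50
  Shaft missing: 9 × 7 × 2 = 126
  Preload degraded: 9 × 9 × 2 = 162
  Coil intermittent contact: 1 × 8 × 9 = 72
  Excessive potting: 5 × 8 × 5 = 200
RPN > 49: Fiber drift (360), Bracket leakage (560), Liner contamination (50), Shaft missing (126), Preload degraded (162), Coil intermittent contact (72), Excessive potting (200).
Sum: 360 + 560 + 50 + 126 + 162 + 72 + 200 = 1530.

1530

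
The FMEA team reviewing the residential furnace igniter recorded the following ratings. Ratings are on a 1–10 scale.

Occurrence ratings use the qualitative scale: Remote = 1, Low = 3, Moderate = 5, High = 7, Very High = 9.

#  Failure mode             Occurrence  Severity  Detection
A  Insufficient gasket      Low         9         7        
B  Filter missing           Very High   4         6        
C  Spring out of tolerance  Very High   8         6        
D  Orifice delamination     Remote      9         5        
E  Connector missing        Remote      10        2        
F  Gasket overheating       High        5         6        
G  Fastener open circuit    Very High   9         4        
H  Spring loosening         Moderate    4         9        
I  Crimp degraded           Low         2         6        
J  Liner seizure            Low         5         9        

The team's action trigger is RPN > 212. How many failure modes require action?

RPN = Severity × Occurrence × Detection:
  A: 9 × 3 × 7 = 189
  B: 4 × 9 × 6 = 216
  C: 8 × 9 × 6 = 432
  D: 9 × 1 × 5 = 45
  E: 10 × 1 × 2 = 20
  F: 5 × 7 × 6 = 210
  G: 9 × 9 × 4 = 324
  H: 4 × 5 × 9 = 180
  I: 2 × 3 × 6 = 36
  J: 5 × 3 × 9 = 135
Modes with RPN > 212: B (216), C (432), G (324) → 3.

3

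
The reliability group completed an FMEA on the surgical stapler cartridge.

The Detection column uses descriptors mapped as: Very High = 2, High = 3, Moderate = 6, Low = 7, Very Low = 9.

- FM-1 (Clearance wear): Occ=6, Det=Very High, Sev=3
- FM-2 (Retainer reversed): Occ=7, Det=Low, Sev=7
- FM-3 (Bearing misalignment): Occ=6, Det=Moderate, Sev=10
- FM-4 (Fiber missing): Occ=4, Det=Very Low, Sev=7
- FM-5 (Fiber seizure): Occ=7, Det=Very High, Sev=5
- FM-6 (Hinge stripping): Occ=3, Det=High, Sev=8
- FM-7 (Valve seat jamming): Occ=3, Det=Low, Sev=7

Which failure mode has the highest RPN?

FM-3

RPN = Severity × Occurrence × Detection:
  FM-1: 3 × 6 × 2 = 36
  FM-2: 7 × 7 × 7 = 343
  FM-3: 10 × 6 × 6 = 360
  FM-4: 7 × 4 × 9 = 252
  FM-5: 5 × 7 × 2 = 70
  FM-6: 8 × 3 × 3 = 72
  FM-7: 7 × 3 × 7 = 147
Highest RPN is 360 → FM-3.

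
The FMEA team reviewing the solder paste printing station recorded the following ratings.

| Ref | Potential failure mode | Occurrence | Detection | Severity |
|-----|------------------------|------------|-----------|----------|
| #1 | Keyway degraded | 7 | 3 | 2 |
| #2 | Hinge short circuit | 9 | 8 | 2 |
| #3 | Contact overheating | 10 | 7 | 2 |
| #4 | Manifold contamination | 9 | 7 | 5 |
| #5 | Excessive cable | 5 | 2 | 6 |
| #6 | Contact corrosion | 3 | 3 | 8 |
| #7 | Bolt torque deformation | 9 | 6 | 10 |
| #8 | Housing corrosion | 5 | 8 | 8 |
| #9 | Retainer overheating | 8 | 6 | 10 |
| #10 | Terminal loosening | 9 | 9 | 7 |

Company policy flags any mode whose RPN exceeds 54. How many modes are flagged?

9

RPN = Severity × Occurrence × Detection:
  #1: 2 × 7 × 3 = 42
  #2: 2 × 9 × 8 = 144
  #3: 2 × 10 × 7 = 140
  #4: 5 × 9 × 7 = 315
  #5: 6 × 5 × 2 = 60
  #6: 8 × 3 × 3 = 72
  #7: 10 × 9 × 6 = 540
  #8: 8 × 5 × 8 = 320
  #9: 10 × 8 × 6 = 480
  #10: 7 × 9 × 9 = 567
Modes with RPN > 54: #2 (144), #3 (140), #4 (315), #5 (60), #6 (72), #7 (540), #8 (320), #9 (480), #10 (567) → 9.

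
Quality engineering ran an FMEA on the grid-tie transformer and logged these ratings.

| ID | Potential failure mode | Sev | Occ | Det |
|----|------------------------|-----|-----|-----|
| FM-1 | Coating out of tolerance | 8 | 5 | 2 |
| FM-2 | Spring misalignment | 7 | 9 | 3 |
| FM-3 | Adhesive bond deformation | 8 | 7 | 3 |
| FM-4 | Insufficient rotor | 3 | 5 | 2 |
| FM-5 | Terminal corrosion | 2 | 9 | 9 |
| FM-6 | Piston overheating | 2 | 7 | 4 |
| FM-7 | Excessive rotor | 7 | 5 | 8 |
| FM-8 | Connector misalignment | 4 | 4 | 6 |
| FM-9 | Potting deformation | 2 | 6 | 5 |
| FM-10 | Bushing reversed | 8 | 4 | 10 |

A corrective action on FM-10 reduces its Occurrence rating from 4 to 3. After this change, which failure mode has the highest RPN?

FM-7

RPN = Severity × Occurrence × Detection:
  FM-1: 8 × 5 × 2 = 80
  FM-2: 7 × 9 × 3 = 189
  FM-3: 8 × 7 × 3 = 168
  FM-4: 3 × 5 × 2 = 30
  FM-5: 2 × 9 × 9 = 162
  FM-6: 2 × 7 × 4 = 56
  FM-7: 7 × 5 × 8 = 280
  FM-8: 4 × 4 × 6 = 96
  FM-9: 2 × 6 × 5 = 60
  FM-10: 8 × 4 × 10 = 320
After action: FM-10 → 8 × 3 × 10 = 240.
Revised RPNs: FM-7=280, FM-10=240, FM-2=189, FM-3=168, FM-5=162, FM-8=96, FM-1=80, FM-9=60, FM-6=56, FM-4=30.
Highest is now FM-7 (280).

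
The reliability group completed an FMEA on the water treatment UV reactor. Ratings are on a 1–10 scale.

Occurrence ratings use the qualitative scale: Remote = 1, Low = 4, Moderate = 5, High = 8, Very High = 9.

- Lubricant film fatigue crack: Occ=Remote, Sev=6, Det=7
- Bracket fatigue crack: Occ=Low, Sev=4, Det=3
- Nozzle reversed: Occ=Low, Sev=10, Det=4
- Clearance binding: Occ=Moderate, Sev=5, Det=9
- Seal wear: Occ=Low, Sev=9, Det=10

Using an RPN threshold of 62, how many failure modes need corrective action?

3

RPN = Severity × Occurrence × Detection:
  Lubricant film fatigue crack: 6 × 1 × 7 = 42
  Bracket fatigue crack: 4 × 4 × 3 = 48
  Nozzle reversed: 10 × 4 × 4 = 160
  Clearance binding: 5 × 5 × 9 = 225
  Seal wear: 9 × 4 × 10 = 360
Modes with RPN ≥ 62: Nozzle reversed (160), Clearance binding (225), Seal wear (360) → 3.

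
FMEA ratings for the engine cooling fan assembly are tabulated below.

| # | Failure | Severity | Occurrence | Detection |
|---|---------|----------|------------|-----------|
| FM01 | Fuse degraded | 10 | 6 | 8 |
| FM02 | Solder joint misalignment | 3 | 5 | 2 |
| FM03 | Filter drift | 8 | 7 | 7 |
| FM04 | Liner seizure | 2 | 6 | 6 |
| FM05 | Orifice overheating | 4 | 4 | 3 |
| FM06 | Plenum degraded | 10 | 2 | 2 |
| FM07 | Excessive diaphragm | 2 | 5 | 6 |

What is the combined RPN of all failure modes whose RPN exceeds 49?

RPN = Severity × Occurrence × Detection:
  FM01: 10 × 6 × 8 = 480
  FM02: 3 × 5 × 2 = 30
  FM03: 8 × 7 × 7 = 392
  FM04: 2 × 6 × 6 = 72
  FM05: 4 × 4 × 3 = 48
  FM06: 10 × 2 × 2 = 40
  FM07: 2 × 5 × 6 = 60
RPN > 49: FM01 (480), FM03 (392), FM04 (72), FM07 (60).
Sum: 480 + 392 + 72 + 60 = 1004.

1004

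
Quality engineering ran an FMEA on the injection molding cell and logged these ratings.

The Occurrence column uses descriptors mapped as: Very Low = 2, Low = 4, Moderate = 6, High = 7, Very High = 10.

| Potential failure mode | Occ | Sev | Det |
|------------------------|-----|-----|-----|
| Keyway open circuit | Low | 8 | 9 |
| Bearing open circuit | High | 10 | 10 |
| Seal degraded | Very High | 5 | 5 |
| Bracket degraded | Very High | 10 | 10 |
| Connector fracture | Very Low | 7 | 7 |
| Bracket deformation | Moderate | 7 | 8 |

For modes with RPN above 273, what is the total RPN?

2324

RPN = Severity × Occurrence × Detection:
  Keyway open circuit: 8 × 4 × 9 = 288
  Bearing open circuit: 10 × 7 × 10 = 700
  Seal degraded: 5 × 10 × 5 = 250
  Bracket degraded: 10 × 10 × 10 = 1000
  Connector fracture: 7 × 2 × 7 = 98
  Bracket deformation: 7 × 6 × 8 = 336
RPN > 273: Keyway open circuit (288), Bearing open circuit (700), Bracket degraded (1000), Bracket deformation (336).
Sum: 288 + 700 + 1000 + 336 = 2324.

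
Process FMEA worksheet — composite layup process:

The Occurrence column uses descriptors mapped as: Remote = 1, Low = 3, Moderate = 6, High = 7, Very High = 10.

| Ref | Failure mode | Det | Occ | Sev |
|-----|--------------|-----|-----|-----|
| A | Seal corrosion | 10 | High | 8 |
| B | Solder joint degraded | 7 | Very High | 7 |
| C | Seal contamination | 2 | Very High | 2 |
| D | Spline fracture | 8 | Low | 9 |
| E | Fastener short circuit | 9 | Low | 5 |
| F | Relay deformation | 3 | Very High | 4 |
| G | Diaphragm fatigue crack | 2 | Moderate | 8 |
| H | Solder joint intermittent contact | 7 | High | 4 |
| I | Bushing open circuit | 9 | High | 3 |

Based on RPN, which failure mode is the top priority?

RPN = Severity × Occurrence × Detection:
  A: 8 × 7 × 10 = 560
  B: 7 × 10 × 7 = 490
  C: 2 × 10 × 2 = 40
  D: 9 × 3 × 8 = 216
  E: 5 × 3 × 9 = 135
  F: 4 × 10 × 3 = 120
  G: 8 × 6 × 2 = 96
  H: 4 × 7 × 7 = 196
  I: 3 × 7 × 9 = 189
Highest RPN is 560 → A.

A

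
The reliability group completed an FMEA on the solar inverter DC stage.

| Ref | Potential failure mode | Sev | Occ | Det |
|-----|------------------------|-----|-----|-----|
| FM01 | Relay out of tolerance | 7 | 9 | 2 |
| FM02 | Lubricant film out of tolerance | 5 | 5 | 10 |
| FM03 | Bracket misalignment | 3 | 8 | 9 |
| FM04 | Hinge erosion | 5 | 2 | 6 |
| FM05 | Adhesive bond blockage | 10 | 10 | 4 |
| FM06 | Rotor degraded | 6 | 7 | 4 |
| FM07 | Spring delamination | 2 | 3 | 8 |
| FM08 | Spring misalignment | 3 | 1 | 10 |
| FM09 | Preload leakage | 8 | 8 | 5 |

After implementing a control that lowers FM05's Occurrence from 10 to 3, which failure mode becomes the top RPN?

RPN = Severity × Occurrence × Detection:
  FM01: 7 × 9 × 2 = 126
  FM02: 5 × 5 × 10 = 250
  FM03: 3 × 8 × 9 = 216
  FM04: 5 × 2 × 6 = 60
  FM05: 10 × 10 × 4 = 400
  FM06: 6 × 7 × 4 = 168
  FM07: 2 × 3 × 8 = 48
  FM08: 3 × 1 × 10 = 30
  FM09: 8 × 8 × 5 = 320
After action: FM05 → 10 × 3 × 4 = 120.
Revised RPNs: FM09=320, FM02=250, FM03=216, FM06=168, FM01=126, FM05=120, FM04=60, FM07=48, FM08=30.
Highest is now FM09 (320).

FM09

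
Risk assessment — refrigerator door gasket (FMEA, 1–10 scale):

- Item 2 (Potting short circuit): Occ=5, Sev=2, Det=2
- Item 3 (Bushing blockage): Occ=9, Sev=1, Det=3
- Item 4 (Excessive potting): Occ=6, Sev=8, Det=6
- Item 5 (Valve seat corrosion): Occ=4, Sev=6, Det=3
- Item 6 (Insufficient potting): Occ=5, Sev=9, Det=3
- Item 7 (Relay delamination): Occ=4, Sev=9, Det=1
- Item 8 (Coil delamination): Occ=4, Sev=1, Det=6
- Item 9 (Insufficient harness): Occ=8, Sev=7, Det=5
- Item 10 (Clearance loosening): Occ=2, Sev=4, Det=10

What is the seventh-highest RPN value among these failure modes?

RPN = Severity × Occurrence × Detection:
  Item 2: 2 × 5 × 2 = 20
  Item 3: 1 × 9 × 3 = 27
  Item 4: 8 × 6 × 6 = 288
  Item 5: 6 × 4 × 3 = 72
  Item 6: 9 × 5 × 3 = 135
  Item 7: 9 × 4 × 1 = 36
  Item 8: 1 × 4 × 6 = 24
  Item 9: 7 × 8 × 5 = 280
  Item 10: 4 × 2 × 10 = 80
Sorted descending: 288, 280, 135, 80, 72, 36, 27, 24, 20.
The seventh-highest RPN is 27 (Item 3).

27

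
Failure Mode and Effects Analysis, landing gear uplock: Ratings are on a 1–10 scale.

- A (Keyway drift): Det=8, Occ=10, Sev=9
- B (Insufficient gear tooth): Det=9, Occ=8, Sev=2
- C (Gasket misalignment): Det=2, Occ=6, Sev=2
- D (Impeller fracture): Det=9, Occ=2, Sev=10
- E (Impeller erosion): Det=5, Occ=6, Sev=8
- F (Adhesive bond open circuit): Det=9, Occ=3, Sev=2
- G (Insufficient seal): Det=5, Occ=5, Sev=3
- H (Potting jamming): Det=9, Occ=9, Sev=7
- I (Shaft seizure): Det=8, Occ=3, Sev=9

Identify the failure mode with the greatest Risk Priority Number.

A

RPN = Severity × Occurrence × Detection:
  A: 9 × 10 × 8 = 720
  B: 2 × 8 × 9 = 144
  C: 2 × 6 × 2 = 24
  D: 10 × 2 × 9 = 180
  E: 8 × 6 × 5 = 240
  F: 2 × 3 × 9 = 54
  G: 3 × 5 × 5 = 75
  H: 7 × 9 × 9 = 567
  I: 9 × 3 × 8 = 216
Highest RPN is 720 → A.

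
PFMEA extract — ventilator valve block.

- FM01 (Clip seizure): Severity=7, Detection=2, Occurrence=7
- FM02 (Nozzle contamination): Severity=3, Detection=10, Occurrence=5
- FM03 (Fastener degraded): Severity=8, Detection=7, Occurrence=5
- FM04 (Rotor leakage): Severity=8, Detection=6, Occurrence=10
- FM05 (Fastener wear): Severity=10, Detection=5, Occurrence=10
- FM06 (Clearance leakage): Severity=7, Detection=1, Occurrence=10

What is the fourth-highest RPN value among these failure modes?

RPN = Severity × Occurrence × Detection:
  FM01: 7 × 7 × 2 = 98
  FM02: 3 × 5 × 10 = 150
  FM03: 8 × 5 × 7 = 280
  FM04: 8 × 10 × 6 = 480
  FM05: 10 × 10 × 5 = 500
  FM06: 7 × 10 × 1 = 70
Sorted descending: 500, 480, 280, 150, 98, 70.
The fourth-highest RPN is 150 (FM02).

150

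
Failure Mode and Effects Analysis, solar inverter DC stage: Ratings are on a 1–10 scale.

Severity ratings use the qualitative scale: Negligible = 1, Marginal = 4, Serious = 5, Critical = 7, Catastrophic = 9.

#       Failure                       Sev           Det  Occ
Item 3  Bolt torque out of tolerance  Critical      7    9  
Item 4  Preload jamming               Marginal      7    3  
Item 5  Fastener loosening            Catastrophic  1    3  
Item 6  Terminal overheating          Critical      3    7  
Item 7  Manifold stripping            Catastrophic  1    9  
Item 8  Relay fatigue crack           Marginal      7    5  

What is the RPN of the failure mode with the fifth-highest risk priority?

RPN = Severity × Occurrence × Detection:
  Item 3: 7 × 9 × 7 = 441
  Item 4: 4 × 3 × 7 = 84
  Item 5: 9 × 3 × 1 = 27
  Item 6: 7 × 7 × 3 = 147
  Item 7: 9 × 9 × 1 = 81
  Item 8: 4 × 5 × 7 = 140
Sorted descending: 441, 147, 140, 84, 81, 27.
The fifth-highest RPN is 81 (Item 7).

81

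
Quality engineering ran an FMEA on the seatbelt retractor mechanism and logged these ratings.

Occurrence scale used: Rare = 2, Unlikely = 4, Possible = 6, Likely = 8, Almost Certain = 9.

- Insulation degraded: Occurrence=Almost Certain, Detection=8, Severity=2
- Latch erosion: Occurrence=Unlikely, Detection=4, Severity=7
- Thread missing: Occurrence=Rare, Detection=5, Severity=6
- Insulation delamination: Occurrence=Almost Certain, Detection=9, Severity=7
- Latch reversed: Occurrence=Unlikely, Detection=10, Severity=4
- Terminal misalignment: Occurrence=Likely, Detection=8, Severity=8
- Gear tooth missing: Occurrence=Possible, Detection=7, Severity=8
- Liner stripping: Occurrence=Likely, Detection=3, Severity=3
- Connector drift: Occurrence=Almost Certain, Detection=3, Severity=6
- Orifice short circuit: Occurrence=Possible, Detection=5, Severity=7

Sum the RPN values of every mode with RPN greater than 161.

RPN = Severity × Occurrence × Detection:
  Insulation degraded: 2 × 9 × 8 = 144
  Latch erosion: 7 × 4 × 4 = 112
  Thread missing: 6 × 2 × 5 = 60
  Insulation delamination: 7 × 9 × 9 = 567
  Latch reversed: 4 × 4 × 10 = 160
  Terminal misalignment: 8 × 8 × 8 = 512
  Gear tooth missing: 8 × 6 × 7 = 336
  Liner stripping: 3 × 8 × 3 = 72
  Connector drift: 6 × 9 × 3 = 162
  Orifice short circuit: 7 × 6 × 5 = 210
RPN > 161: Insulation delamination (567), Terminal misalignment (512), Gear tooth missing (336), Connector drift (162), Orifice short circuit (210).
Sum: 567 + 512 + 336 + 162 + 210 = 1787.

1787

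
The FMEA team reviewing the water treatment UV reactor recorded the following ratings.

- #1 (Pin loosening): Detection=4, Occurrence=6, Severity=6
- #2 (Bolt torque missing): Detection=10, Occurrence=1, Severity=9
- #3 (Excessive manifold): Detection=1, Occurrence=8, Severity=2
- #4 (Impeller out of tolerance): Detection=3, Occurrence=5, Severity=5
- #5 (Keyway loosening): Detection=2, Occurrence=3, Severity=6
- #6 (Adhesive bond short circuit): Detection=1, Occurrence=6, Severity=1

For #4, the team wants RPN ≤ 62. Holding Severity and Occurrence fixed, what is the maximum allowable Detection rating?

#4: S=5, O=5, D=3 → current RPN = 75.
Fixed product = 25. Need 25 × D ≤ 62, so D ≤ 62/25 = 2.48.
Maximum integer Detection rating = 2 (gives RPN 50; D=3 would give 75 > 62).

2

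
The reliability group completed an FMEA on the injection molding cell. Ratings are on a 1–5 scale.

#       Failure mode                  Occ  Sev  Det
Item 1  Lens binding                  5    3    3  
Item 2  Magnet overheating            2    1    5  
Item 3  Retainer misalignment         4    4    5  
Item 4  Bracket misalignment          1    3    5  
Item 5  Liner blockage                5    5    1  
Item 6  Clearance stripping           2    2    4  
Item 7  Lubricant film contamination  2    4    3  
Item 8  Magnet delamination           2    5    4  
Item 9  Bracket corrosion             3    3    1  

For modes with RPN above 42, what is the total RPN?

RPN = Severity × Occurrence × Detection:
  Item 1: 3 × 5 × 3 = 45
  Item 2: 1 × 2 × 5 = 10
  Item 3: 4 × 4 × 5 = 80
  Item 4: 3 × 1 × 5 = 15
  Item 5: 5 × 5 × 1 = 25
  Item 6: 2 × 2 × 4 = 16
  Item 7: 4 × 2 × 3 = 24
  Item 8: 5 × 2 × 4 = 40
  Item 9: 3 × 3 × 1 = 9
RPN > 42: Item 1 (45), Item 3 (80).
Sum: 45 + 80 = 125.

125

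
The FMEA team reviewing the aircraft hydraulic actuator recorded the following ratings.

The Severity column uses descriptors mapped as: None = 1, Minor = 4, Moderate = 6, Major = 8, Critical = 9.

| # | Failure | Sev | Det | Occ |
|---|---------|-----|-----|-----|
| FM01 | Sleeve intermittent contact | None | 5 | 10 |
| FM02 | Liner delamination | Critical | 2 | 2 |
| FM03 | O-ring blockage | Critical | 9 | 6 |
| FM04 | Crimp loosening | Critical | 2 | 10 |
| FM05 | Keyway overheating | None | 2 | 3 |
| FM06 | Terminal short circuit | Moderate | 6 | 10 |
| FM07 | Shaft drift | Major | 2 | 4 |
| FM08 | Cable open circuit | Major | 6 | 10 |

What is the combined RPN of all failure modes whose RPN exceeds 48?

RPN = Severity × Occurrence × Detection:
  FM01: 1 × 10 × 5 = 50
  FM02: 9 × 2 × 2 = 36
  FM03: 9 × 6 × 9 = 486
  FM04: 9 × 10 × 2 = 180
  FM05: 1 × 3 × 2 = 6
  FM06: 6 × 10 × 6 = 360
  FM07: 8 × 4 × 2 = 64
  FM08: 8 × 10 × 6 = 480
RPN > 48: FM01 (50), FM03 (486), FM04 (180), FM06 (360), FM07 (64), FM08 (480).
Sum: 50 + 486 + 180 + 360 + 64 + 480 = 1620.

1620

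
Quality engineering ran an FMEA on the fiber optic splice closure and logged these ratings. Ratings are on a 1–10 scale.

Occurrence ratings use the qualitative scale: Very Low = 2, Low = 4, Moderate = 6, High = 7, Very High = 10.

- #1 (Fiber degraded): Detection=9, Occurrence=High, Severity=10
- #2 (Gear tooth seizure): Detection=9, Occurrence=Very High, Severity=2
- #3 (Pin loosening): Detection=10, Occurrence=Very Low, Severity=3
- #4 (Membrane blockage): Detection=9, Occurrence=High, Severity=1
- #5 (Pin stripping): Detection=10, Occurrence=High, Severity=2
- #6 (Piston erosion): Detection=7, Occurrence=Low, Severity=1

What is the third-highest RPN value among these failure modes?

RPN = Severity × Occurrence × Detection:
  #1: 10 × 7 × 9 = 630
  #2: 2 × 10 × 9 = 180
  #3: 3 × 2 × 10 = 60
  #4: 1 × 7 × 9 = 63
  #5: 2 × 7 × 10 = 140
  #6: 1 × 4 × 7 = 28
Sorted descending: 630, 180, 140, 63, 60, 28.
The third-highest RPN is 140 (#5).

140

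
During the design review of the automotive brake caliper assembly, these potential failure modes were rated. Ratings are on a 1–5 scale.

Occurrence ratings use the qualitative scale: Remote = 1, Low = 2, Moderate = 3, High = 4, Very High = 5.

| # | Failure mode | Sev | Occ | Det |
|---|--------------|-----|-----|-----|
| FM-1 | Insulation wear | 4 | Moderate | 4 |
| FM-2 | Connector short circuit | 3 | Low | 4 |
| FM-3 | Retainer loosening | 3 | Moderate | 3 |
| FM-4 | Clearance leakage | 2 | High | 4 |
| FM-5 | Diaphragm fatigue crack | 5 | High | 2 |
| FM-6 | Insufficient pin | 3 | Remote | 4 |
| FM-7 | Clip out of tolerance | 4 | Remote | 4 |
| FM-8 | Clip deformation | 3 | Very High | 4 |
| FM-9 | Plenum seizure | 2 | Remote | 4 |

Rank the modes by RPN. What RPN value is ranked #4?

RPN = Severity × Occurrence × Detection:
  FM-1: 4 × 3 × 4 = 48
  FM-2: 3 × 2 × 4 = 24
  FM-3: 3 × 3 × 3 = 27
  FM-4: 2 × 4 × 4 = 32
  FM-5: 5 × 4 × 2 = 40
  FM-6: 3 × 1 × 4 = 12
  FM-7: 4 × 1 × 4 = 16
  FM-8: 3 × 5 × 4 = 60
  FM-9: 2 × 1 × 4 = 8
Sorted descending: 60, 48, 40, 32, 27, 24, 16, 12, 8.
The fourth-highest RPN is 32 (FM-4).

32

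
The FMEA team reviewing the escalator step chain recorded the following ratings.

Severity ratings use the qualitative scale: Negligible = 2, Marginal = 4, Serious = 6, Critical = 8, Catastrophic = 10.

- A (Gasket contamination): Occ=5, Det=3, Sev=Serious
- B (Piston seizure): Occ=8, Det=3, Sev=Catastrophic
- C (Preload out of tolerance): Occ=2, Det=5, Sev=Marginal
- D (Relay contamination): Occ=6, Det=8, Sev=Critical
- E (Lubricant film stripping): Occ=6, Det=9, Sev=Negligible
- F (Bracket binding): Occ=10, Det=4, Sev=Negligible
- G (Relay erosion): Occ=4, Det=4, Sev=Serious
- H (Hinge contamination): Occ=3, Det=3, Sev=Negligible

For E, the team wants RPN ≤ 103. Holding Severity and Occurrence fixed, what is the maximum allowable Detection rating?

E: S=2, O=6, D=9 → current RPN = 108.
Fixed product = 12. Need 12 × D ≤ 103, so D ≤ 103/12 = 8.58.
Maximum integer Detection rating = 8 (gives RPN 96; D=9 would give 108 > 103).

8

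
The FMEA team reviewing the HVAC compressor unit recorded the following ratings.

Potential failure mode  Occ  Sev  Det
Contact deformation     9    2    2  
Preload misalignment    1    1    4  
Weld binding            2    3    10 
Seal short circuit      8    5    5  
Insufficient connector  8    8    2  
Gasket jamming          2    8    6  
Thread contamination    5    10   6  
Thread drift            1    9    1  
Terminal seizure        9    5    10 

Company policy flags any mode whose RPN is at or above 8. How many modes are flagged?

8

RPN = Severity × Occurrence × Detection:
  Contact deformation: 2 × 9 × 2 = 36
  Preload misalignment: 1 × 1 × 4 = 4
  Weld binding: 3 × 2 × 10 = 60
  Seal short circuit: 5 × 8 × 5 = 200
  Insufficient connector: 8 × 8 × 2 = 128
  Gasket jamming: 8 × 2 × 6 = 96
  Thread contamination: 10 × 5 × 6 = 300
  Thread drift: 9 × 1 × 1 = 9
  Terminal seizure: 5 × 9 × 10 = 450
Modes with RPN ≥ 8: Contact deformation (36), Weld binding (60), Seal short circuit (200), Insufficient connector (128), Gasket jamming (96), Thread contamination (300), Thread drift (9), Terminal seizure (450) → 8.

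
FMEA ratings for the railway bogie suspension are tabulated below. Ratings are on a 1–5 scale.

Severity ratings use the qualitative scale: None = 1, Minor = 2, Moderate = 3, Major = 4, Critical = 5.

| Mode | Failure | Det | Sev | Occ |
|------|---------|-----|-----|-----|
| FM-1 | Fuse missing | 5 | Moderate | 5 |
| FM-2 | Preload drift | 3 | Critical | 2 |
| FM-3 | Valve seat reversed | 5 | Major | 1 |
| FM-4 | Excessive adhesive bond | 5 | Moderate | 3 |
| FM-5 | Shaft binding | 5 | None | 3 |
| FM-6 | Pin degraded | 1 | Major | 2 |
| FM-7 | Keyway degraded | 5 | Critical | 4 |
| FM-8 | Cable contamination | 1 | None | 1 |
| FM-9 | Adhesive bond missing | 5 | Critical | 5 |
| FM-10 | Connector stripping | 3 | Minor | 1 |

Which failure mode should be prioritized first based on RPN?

RPN = Severity × Occurrence × Detection:
  FM-1: 3 × 5 × 5 = 75
  FM-2: 5 × 2 × 3 = 30
  FM-3: 4 × 1 × 5 = 20
  FM-4: 3 × 3 × 5 = 45
  FM-5: 1 × 3 × 5 = 15
  FM-6: 4 × 2 × 1 = 8
  FM-7: 5 × 4 × 5 = 100
  FM-8: 1 × 1 × 1 = 1
  FM-9: 5 × 5 × 5 = 125
  FM-10: 2 × 1 × 3 = 6
Highest RPN is 125 → FM-9.

FM-9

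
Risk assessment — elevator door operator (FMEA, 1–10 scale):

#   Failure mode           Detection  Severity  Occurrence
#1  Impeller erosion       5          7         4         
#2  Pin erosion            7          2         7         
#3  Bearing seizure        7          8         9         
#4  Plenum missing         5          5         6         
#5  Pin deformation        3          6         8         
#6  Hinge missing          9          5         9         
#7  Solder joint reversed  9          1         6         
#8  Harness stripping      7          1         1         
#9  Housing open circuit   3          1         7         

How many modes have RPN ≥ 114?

RPN = Severity × Occurrence × Detection:
  #1: 7 × 4 × 5 = 140
  #2: 2 × 7 × 7 = 98
  #3: 8 × 9 × 7 = 504
  #4: 5 × 6 × 5 = 150
  #5: 6 × 8 × 3 = 144
  #6: 5 × 9 × 9 = 405
  #7: 1 × 6 × 9 = 54
  #8: 1 × 1 × 7 = 7
  #9: 1 × 7 × 3 = 21
Modes with RPN ≥ 114: #1 (140), #3 (504), #4 (150), #5 (144), #6 (405) → 5.

5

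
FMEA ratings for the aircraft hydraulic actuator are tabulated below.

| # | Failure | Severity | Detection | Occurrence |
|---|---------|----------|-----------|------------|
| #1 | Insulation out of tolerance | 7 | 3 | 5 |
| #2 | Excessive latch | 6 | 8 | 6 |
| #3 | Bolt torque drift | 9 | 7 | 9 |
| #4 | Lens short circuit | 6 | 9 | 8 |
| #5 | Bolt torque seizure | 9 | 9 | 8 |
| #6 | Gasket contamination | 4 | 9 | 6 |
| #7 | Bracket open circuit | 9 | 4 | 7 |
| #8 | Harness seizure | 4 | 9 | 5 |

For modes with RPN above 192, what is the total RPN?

2403

RPN = Severity × Occurrence × Detection:
  #1: 7 × 5 × 3 = 105
  #2: 6 × 6 × 8 = 288
  #3: 9 × 9 × 7 = 567
  #4: 6 × 8 × 9 = 432
  #5: 9 × 8 × 9 = 648
  #6: 4 × 6 × 9 = 216
  #7: 9 × 7 × 4 = 252
  #8: 4 × 5 × 9 = 180
RPN > 192: #2 (288), #3 (567), #4 (432), #5 (648), #6 (216), #7 (252).
Sum: 288 + 567 + 432 + 648 + 216 + 252 = 2403.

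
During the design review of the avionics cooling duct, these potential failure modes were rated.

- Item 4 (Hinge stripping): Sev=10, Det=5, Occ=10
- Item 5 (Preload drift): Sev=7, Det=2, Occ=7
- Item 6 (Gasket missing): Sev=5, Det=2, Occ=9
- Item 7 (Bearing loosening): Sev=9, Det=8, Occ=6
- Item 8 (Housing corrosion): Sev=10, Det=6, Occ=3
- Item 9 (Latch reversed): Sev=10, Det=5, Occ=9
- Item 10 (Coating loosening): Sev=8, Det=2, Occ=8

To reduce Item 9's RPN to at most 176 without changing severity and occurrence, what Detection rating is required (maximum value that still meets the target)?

Item 9: S=10, O=9, D=5 → current RPN = 450.
Fixed product = 90. Need 90 × D ≤ 176, so D ≤ 176/90 = 1.96.
Maximum integer Detection rating = 1 (gives RPN 90; D=2 would give 180 > 176).

1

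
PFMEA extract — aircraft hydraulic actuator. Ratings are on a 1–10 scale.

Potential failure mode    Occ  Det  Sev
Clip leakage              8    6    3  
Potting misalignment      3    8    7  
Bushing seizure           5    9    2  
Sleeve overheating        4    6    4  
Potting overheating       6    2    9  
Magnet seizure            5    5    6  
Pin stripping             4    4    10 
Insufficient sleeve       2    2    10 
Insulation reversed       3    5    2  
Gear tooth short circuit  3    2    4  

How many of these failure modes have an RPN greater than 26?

RPN = Severity × Occurrence × Detection:
  Clip leakage: 3 × 8 × 6 = 144
  Potting misalignment: 7 × 3 × 8 = 168
  Bushing seizure: 2 × 5 × 9 = 90
  Sleeve overheating: 4 × 4 × 6 = 96
  Potting overheating: 9 × 6 × 2 = 108
  Magnet seizure: 6 × 5 × 5 = 150
  Pin stripping: 10 × 4 × 4 = 160
  Insufficient sleeve: 10 × 2 × 2 = 40
  Insulation reversed: 2 × 3 × 5 = 30
  Gear tooth short circuit: 4 × 3 × 2 = 24
Modes with RPN > 26: Clip leakage (144), Potting misalignment (168), Bushing seizure (90), Sleeve overheating (96), Potting overheating (108), Magnet seizure (150), Pin stripping (160), Insufficient sleeve (40), Insulation reversed (30) → 9.

9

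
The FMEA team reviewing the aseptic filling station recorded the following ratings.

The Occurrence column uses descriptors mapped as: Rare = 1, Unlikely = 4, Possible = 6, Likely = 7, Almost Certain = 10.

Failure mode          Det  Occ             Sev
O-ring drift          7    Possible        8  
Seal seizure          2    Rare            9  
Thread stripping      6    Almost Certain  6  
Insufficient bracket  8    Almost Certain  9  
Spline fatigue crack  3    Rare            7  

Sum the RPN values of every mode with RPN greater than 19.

RPN = Severity × Occurrence × Detection:
  O-ring drift: 8 × 6 × 7 = 336
  Seal seizure: 9 × 1 × 2 = 18
  Thread stripping: 6 × 10 × 6 = 360
  Insufficient bracket: 9 × 10 × 8 = 720
  Spline fatigue crack: 7 × 1 × 3 = 21
RPN > 19: O-ring drift (336), Thread stripping (360), Insufficient bracket (720), Spline fatigue crack (21).
Sum: 336 + 360 + 720 + 21 = 1437.

1437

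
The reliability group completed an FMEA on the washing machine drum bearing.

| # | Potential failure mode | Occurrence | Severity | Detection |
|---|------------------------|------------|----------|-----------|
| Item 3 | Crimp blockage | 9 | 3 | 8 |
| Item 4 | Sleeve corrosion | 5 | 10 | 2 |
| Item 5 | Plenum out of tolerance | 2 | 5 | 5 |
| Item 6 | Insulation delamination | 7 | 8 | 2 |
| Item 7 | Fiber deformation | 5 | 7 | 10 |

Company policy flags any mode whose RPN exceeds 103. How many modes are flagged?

RPN = Severity × Occurrence × Detection:
  Item 3: 3 × 9 × 8 = 216
  Item 4: 10 × 5 × 2 = 100
  Item 5: 5 × 2 × 5 = 50
  Item 6: 8 × 7 × 2 = 112
  Item 7: 7 × 5 × 10 = 350
Modes with RPN > 103: Item 3 (216), Item 6 (112), Item 7 (350) → 3.

3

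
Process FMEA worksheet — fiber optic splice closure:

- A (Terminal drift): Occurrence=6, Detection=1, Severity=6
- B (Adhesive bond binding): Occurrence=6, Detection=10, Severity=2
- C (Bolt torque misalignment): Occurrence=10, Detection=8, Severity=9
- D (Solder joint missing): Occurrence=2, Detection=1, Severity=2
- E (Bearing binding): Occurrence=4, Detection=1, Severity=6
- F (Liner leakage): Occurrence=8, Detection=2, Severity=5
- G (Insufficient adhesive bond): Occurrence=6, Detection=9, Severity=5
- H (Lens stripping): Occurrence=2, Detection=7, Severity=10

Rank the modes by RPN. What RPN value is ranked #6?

36

RPN = Severity × Occurrence × Detection:
  A: 6 × 6 × 1 = 36
  B: 2 × 6 × 10 = 120
  C: 9 × 10 × 8 = 720
  D: 2 × 2 × 1 = 4
  E: 6 × 4 × 1 = 24
  F: 5 × 8 × 2 = 80
  G: 5 × 6 × 9 = 270
  H: 10 × 2 × 7 = 140
Sorted descending: 720, 270, 140, 120, 80, 36, 24, 4.
The sixth-highest RPN is 36 (A).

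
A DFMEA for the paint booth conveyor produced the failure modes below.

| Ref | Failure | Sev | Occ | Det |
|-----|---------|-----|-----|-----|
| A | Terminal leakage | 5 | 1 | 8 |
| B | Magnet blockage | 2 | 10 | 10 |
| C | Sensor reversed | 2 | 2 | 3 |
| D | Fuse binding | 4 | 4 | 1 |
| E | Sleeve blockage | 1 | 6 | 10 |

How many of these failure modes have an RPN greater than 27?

RPN = Severity × Occurrence × Detection:
  A: 5 × 1 × 8 = 40
  B: 2 × 10 × 10 = 200
  C: 2 × 2 × 3 = 12
  D: 4 × 4 × 1 = 16
  E: 1 × 6 × 10 = 60
Modes with RPN > 27: A (40), B (200), E (60) → 3.

3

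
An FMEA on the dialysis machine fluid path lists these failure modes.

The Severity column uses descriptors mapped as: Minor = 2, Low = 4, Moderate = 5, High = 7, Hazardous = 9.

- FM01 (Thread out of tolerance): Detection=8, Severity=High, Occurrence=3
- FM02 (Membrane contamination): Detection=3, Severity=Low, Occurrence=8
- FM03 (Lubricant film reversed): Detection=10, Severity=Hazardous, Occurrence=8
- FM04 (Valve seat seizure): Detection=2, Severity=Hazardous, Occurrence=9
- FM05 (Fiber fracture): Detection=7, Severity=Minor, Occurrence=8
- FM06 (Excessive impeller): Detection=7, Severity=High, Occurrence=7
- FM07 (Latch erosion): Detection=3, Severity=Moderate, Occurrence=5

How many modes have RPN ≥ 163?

RPN = Severity × Occurrence × Detection:
  FM01: 7 × 3 × 8 = 168
  FM02: 4 × 8 × 3 = 96
  FM03: 9 × 8 × 10 = 720
  FM04: 9 × 9 × 2 = 162
  FM05: 2 × 8 × 7 = 112
  FM06: 7 × 7 × 7 = 343
  FM07: 5 × 5 × 3 = 75
Modes with RPN ≥ 163: FM01 (168), FM03 (720), FM06 (343) → 3.

3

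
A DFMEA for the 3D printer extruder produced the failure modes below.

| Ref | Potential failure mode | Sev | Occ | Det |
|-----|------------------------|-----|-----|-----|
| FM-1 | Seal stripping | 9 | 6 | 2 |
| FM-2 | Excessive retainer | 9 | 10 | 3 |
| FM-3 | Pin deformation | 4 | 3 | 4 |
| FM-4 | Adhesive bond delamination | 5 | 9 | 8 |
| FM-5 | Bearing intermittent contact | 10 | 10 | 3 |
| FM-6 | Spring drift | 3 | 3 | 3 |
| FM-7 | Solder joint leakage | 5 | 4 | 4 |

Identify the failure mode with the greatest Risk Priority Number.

RPN = Severity × Occurrence × Detection:
  FM-1: 9 × 6 × 2 = 108
  FM-2: 9 × 10 × 3 = 270
  FM-3: 4 × 3 × 4 = 48
  FM-4: 5 × 9 × 8 = 360
  FM-5: 10 × 10 × 3 = 300
  FM-6: 3 × 3 × 3 = 27
  FM-7: 5 × 4 × 4 = 80
Highest RPN is 360 → FM-4.

FM-4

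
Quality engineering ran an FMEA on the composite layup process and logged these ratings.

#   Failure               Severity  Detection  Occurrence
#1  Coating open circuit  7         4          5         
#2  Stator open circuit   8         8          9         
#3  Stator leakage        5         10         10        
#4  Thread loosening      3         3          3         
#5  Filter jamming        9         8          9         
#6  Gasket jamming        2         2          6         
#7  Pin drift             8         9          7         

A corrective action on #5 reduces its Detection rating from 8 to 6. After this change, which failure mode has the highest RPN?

RPN = Severity × Occurrence × Detection:
  #1: 7 × 5 × 4 = 140
  #2: 8 × 9 × 8 = 576
  #3: 5 × 10 × 10 = 500
  #4: 3 × 3 × 3 = 27
  #5: 9 × 9 × 8 = 648
  #6: 2 × 6 × 2 = 24
  #7: 8 × 7 × 9 = 504
After action: #5 → 9 × 9 × 6 = 486.
Revised RPNs: #2=576, #7=504, #3=500, #5=486, #1=140, #4=27, #6=24.
Highest is now #2 (576).

#2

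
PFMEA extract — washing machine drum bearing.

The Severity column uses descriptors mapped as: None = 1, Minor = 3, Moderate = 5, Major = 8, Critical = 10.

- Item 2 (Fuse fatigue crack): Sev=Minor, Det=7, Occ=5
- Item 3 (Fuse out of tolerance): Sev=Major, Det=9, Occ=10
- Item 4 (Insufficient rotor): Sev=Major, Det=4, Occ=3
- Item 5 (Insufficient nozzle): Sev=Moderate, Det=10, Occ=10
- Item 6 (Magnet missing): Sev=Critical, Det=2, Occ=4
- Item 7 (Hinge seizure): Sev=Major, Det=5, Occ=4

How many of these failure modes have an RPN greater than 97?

4

RPN = Severity × Occurrence × Detection:
  Item 2: 3 × 5 × 7 = 105
  Item 3: 8 × 10 × 9 = 720
  Item 4: 8 × 3 × 4 = 96
  Item 5: 5 × 10 × 10 = 500
  Item 6: 10 × 4 × 2 = 80
  Item 7: 8 × 4 × 5 = 160
Modes with RPN > 97: Item 2 (105), Item 3 (720), Item 5 (500), Item 7 (160) → 4.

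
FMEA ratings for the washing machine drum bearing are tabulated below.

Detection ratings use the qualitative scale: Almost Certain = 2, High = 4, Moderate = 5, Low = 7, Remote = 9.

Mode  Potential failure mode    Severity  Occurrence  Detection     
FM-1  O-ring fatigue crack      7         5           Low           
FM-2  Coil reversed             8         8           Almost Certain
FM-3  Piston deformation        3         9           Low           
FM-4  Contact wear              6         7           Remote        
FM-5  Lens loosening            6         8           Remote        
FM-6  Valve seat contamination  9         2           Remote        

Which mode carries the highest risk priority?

RPN = Severity × Occurrence × Detection:
  FM-1: 7 × 5 × 7 = 245
  FM-2: 8 × 8 × 2 = 128
  FM-3: 3 × 9 × 7 = 189
  FM-4: 6 × 7 × 9 = 378
  FM-5: 6 × 8 × 9 = 432
  FM-6: 9 × 2 × 9 = 162
Highest RPN is 432 → FM-5.

FM-5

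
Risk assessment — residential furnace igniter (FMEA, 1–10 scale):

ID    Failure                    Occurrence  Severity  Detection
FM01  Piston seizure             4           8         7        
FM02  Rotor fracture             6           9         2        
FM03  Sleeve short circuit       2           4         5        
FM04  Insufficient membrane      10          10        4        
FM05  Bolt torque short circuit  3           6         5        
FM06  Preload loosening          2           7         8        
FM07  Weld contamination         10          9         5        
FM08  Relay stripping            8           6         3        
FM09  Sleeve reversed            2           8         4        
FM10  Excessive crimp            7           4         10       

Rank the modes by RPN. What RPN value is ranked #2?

400

RPN = Severity × Occurrence × Detection:
  FM01: 8 × 4 × 7 = 224
  FM02: 9 × 6 × 2 = 108
  FM03: 4 × 2 × 5 = 40
  FM04: 10 × 10 × 4 = 400
  FM05: 6 × 3 × 5 = 90
  FM06: 7 × 2 × 8 = 112
  FM07: 9 × 10 × 5 = 450
  FM08: 6 × 8 × 3 = 144
  FM09: 8 × 2 × 4 = 64
  FM10: 4 × 7 × 10 = 280
Sorted descending: 450, 400, 280, 224, 144, 112, 108, 90, 64, 40.
The second-highest RPN is 400 (FM04).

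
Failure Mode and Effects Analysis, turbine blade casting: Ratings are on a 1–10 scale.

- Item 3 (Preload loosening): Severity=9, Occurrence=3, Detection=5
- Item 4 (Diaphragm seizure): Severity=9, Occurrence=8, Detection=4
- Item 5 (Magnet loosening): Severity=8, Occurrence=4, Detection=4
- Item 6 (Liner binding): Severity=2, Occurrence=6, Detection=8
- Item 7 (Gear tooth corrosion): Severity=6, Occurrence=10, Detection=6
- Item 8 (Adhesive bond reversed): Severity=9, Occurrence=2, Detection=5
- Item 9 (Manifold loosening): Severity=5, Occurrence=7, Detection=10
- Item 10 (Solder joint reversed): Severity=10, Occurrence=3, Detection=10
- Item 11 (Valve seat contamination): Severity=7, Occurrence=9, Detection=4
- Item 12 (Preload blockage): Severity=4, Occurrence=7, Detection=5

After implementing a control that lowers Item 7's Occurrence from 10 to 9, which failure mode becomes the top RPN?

RPN = Severity × Occurrence × Detection:
  Item 3: 9 × 3 × 5 = 135
  Item 4: 9 × 8 × 4 = 288
  Item 5: 8 × 4 × 4 = 128
  Item 6: 2 × 6 × 8 = 96
  Item 7: 6 × 10 × 6 = 360
  Item 8: 9 × 2 × 5 = 90
  Item 9: 5 × 7 × 10 = 350
  Item 10: 10 × 3 × 10 = 300
  Item 11: 7 × 9 × 4 = 252
  Item 12: 4 × 7 × 5 = 140
After action: Item 7 → 6 × 9 × 6 = 324.
Revised RPNs: Item 9=350, Item 7=324, Item 10=300, Item 4=288, Item 11=252, Item 12=140, Item 3=135, Item 5=128, Item 6=96, Item 8=90.
Highest is now Item 9 (350).

Item 9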